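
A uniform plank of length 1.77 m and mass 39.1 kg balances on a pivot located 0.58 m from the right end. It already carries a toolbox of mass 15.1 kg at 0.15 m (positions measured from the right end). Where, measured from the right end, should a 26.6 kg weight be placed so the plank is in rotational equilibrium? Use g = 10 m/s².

About the pivot (at 0.58 m from the right end):
Beam weight: 39.1 × 10 = 391 N down at 0.885 m → arm 0.305 m, τ = 391 × 0.305 = 119.3 N·m counterclockwise.
Toolbox: 15.1 × 10 = 151 N down at 0.15 m → arm 0.43 m, τ = 151 × 0.43 = 64.93 N·m clockwise.
Net moment of existing loads = 54.37 N·m counterclockwise.
The weight weighs 26.6 × 10 = 266 N and must supply an equal clockwise moment, so its lever arm about the pivot is 54.37 / 266 = 0.204 m.
That puts it at 0.58 − 0.204 = 0.376 m from the right end.

x ≈ 0.376 m from the right end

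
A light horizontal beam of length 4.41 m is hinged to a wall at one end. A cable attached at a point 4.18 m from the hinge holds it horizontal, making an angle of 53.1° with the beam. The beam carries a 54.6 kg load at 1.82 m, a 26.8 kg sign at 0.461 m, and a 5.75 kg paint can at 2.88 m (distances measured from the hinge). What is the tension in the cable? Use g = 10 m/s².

T ≈ 384 N

Sum moments about the hinge (the unknown hinge reaction has zero arm there).
Load: 54.6 × 10 = 546 N down at 1.82 m → arm 1.82 m, τ = 546 × 1.82 = 993.7 N·m clockwise.
Sign: 26.8 × 10 = 268 N down at 0.461 m → arm 0.461 m, τ = 268 × 0.461 = 123.5 N·m clockwise.
Paint can: 5.75 × 10 = 57.5 N down at 2.88 m → arm 2.88 m, τ = 57.5 × 2.88 = 165.6 N·m clockwise.
Total clockwise load moment = 1283 N·m.
The cable tension T acts at 4.18 m; only its component perpendicular to the beam, T sinθ, produces torque. sin 53.1° = 0.7997.
For rotational equilibrium, T × 4.18 × 0.7997 = 1283, so T = 1283 / 3.343 = 384 N.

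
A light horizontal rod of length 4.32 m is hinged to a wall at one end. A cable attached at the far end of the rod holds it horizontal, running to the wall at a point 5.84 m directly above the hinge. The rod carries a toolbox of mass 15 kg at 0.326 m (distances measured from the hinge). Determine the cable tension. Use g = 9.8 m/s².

Taking torques about the hinge:
Toolbox: 15 × 9.8 = 147 N down at 0.326 m → arm 0.326 m, τ = 147 × 0.326 = 47.92 N·m clockwise.
Total clockwise load moment = 47.92 N·m.
The cable tension T acts at 4.32 m; only its component perpendicular to the rod, T sinθ, produces torque. sinθ = h/√(h²+d²) = 5.84/√(5.84²+4.32²) = 0.8039.
Balancing moments: T × 4.32 × 0.8039 = 47.92, giving T = 47.92 / 3.473 = 13.8 N.

T ≈ 13.8 N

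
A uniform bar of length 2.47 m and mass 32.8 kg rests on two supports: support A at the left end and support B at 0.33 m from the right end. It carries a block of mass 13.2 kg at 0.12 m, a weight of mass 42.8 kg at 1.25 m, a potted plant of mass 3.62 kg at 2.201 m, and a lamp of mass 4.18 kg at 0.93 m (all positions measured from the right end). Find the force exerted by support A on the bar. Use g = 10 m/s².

Choose support B as the axis so its reaction then has zero moment arm.
Beam weight: 32.8 × 10 = 328 N down at 1.235 m → arm 0.905 m, τ = 328 × 0.905 = 296.8 N·m counterclockwise.
Block: 13.2 × 10 = 132 N down at 0.12 m → arm 0.21 m, τ = 132 × 0.21 = 27.72 N·m clockwise.
Weight: 42.8 × 10 = 428 N down at 1.25 m → arm 0.92 m, τ = 428 × 0.92 = 393.8 N·m counterclockwise.
Potted plant: 3.62 × 10 = 36.2 N down at 2.201 m → arm 1.871 m, τ = 36.2 × 1.871 = 67.73 N·m counterclockwise.
Lamp: 4.18 × 10 = 41.8 N down at 0.93 m → arm 0.6 m, τ = 41.8 × 0.6 = 25.08 N·m counterclockwise.
Net load moment about support B = 755.7 N·m counterclockwise.
Reaction R at support A is upward at 2.47 m, arm 2.14 m → moment R × 2.14 clockwise.
Setting net torque to zero: R × 2.14 = 755.7 → R = 353 N.

R_A ≈ 353 N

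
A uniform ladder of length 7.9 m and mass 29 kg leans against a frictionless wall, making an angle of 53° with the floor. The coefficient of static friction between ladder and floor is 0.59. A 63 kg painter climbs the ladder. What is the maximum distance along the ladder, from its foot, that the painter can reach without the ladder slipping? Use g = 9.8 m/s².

d ≈ 7.21 m

Sum moments about the foot of the ladder (the floor normal and friction both act there and drop out).
Ladder weight 29×9.8 = 284.2 N acts at 3.95 m along the ladder; its horizontal arm is 3.95·cos53° = 2.377 m → τ = 675.5 N·m clockwise.
Painter weight 63×9.8 = 617.4 N at distance d → arm d·cos53° → τ = 617.4·d·0.6018 clockwise.
Wall normal N at the top has arm L sinθ = 6.309 m counterclockwise, so Στ = 0 gives N·6.309 = 675.5 + 371.6·d.
ΣFy = 0 ⇒ N_floor = 901.6 N, so the maximum friction is μ_s·N_floor = 0.59×901.6 = 531.9 N. ΣFx = 0 ⇒ N_wall = f, so at the slipping point N = 531.9 N.
Substituting: 531.9×6.309 = 675.5 + 371.6·d ⇒ d = (3356 − 675.5) / 371.6 = 7.21 m.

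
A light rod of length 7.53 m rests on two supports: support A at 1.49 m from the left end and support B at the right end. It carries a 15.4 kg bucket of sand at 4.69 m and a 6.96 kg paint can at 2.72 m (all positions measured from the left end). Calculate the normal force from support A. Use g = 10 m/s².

R_A ≈ 128 N

Choose support B as the axis so its reaction then has zero moment arm.
Bucket of sand: 15.4 × 10 = 154 N down at 4.69 m → arm 2.84 m, τ = 154 × 2.84 = 437.4 N·m counterclockwise.
Paint can: 6.96 × 10 = 69.6 N down at 2.72 m → arm 4.81 m, τ = 69.6 × 4.81 = 334.8 N·m counterclockwise.
Net load moment about support B = 772.2 N·m counterclockwise.
Reaction R at support A is upward at 1.49 m, arm 6.04 m → moment R × 6.04 clockwise.
For rotational equilibrium, R × 6.04 = 772.2, so R = 128 N.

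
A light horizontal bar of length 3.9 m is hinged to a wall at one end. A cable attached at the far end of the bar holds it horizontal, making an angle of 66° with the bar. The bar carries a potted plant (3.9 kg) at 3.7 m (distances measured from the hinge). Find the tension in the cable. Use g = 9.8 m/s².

T ≈ 39.7 N

Sum moments about the hinge (the unknown hinge reaction has zero arm there).
Potted plant: 3.9 × 9.8 = 38.22 N down at 3.7 m → arm 3.7 m, τ = 38.22 × 3.7 = 141.4 N·m clockwise.
Total clockwise load moment = 141.4 N·m.
The cable tension T acts at 3.9 m; only its component perpendicular to the bar, T sinθ, produces torque. sin 66° = 0.9135.
Balancing moments: T × 3.9 × 0.9135 = 141.4, giving T = 141.4 / 3.563 = 39.7 N.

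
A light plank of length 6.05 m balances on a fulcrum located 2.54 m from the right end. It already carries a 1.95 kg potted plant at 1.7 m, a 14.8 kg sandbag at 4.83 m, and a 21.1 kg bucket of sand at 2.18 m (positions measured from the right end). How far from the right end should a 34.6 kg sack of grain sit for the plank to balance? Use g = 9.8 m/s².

Take moments about the fulcrum (at 2.54 m from the right end).
Potted plant: 1.95 × 9.8 = 19.11 N down at 1.7 m → arm 0.84 m, τ = 19.11 × 0.84 = 16.05 N·m clockwise.
Sandbag: 14.8 × 9.8 = 145 N down at 4.83 m → arm 2.29 m, τ = 145 × 2.29 = 332.1 N·m counterclockwise.
Bucket of sand: 21.1 × 9.8 = 206.8 N down at 2.18 m → arm 0.36 m, τ = 206.8 × 0.36 = 74.45 N·m clockwise.
Net moment of existing loads = 241.6 N·m counterclockwise.
The sack of grain weighs 34.6 × 9.8 = 339.1 N and must supply an equal clockwise moment, so its lever arm about the fulcrum is 241.6 / 339.1 = 0.712 m.
That puts it at 2.54 − 0.712 = 1.83 m from the right end.

x ≈ 1.83 m from the right end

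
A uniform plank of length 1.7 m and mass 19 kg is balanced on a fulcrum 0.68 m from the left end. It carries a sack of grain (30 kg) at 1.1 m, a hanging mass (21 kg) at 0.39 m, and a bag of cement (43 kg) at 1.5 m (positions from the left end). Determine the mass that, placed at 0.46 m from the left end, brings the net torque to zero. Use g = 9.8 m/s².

m ≈ 205 kg

Sum moments about the fulcrum (at 0.68 m from the left end) (the support reaction has zero arm there).
Beam weight: 19 × 9.8 = 186.2 N down at 0.85 m → arm 0.17 m, τ = 186.2 × 0.17 = 31.65 N·m clockwise.
Sack of grain: 30 × 9.8 = 294 N down at 1.1 m → arm 0.42 m, τ = 294 × 0.42 = 123.5 N·m clockwise.
Hanging mass: 21 × 9.8 = 205.8 N down at 0.39 m → arm 0.29 m, τ = 205.8 × 0.29 = 59.68 N·m counterclockwise.
Bag of cement: 43 × 9.8 = 421.4 N down at 1.5 m → arm 0.82 m, τ = 421.4 × 0.82 = 345.5 N·m clockwise.
Net moment of known loads = 441 N·m clockwise.
An unknown mass m at 0.46 m has arm 0.22 m; its moment is m·g·0.22 counterclockwise.
Balancing moments: m × 9.8 × 0.22 = 441, giving m = 441 / (9.8 × 0.22) = 205 kg.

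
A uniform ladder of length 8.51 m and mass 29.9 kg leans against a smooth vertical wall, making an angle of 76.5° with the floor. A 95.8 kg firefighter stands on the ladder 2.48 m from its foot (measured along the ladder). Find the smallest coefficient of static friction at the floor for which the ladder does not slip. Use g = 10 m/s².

μ_min ≈ 0.0819

Taking torques about the foot of the ladder:
Ladder weight 29.9×10 = 299 N acts at 4.255 m along the ladder; its horizontal arm is 4.255·cos76.5° = 0.9933 m → τ = 297 N·m clockwise.
Firefighter: 95.8×10 = 958 N at 2.48 m → arm 0.5789 m → τ = 554.6 N·m clockwise.
Wall normal N acts horizontally at the top; its moment arm is the height L sinθ = 8.51·sin76.5° = 8.275 m, counterclockwise.
Στ = 0 ⇒ N × 8.275 = 851.6 ⇒ N = 102.9 N.
ΣFx = 0 ⇒ f = N_wall = 102.9 N. ΣFy = 0 ⇒ N_floor = 1257 N.
μ_min = f / N_floor = 102.9 / 1257 = 0.0819.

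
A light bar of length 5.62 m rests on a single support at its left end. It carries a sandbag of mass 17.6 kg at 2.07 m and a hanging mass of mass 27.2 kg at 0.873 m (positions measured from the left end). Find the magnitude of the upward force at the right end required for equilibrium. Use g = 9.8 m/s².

Sum moments about the left end (the unknown pivot reaction has zero arm there).
Sandbag: 17.6 × 9.8 = 172.5 N down at 2.07 m → arm 2.07 m, τ = 172.5 × 2.07 = 357.1 N·m clockwise.
Hanging mass: 27.2 × 9.8 = 266.6 N down at 0.873 m → arm 0.873 m, τ = 266.6 × 0.873 = 232.7 N·m clockwise.
Net moment of the loads = 589.8 N·m clockwise.
The upward force F acts at the right end, arm 5.62 m, giving F × 5.62 counterclockwise.
Setting net torque to zero: F × 5.62 = 589.8 → F = 589.8 / 5.62 = 105 N.

F ≈ 105 N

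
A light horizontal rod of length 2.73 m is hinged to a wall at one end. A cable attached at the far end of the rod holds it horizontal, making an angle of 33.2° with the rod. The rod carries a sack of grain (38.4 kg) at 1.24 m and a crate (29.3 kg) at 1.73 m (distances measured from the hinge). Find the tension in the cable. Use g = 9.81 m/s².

T ≈ 645 N

Take moments about the hinge.
Sack of grain: 38.4 × 9.81 = 376.7 N down at 1.24 m → arm 1.24 m, τ = 376.7 × 1.24 = 467.1 N·m clockwise.
Crate: 29.3 × 9.81 = 287.4 N down at 1.73 m → arm 1.73 m, τ = 287.4 × 1.73 = 497.2 N·m clockwise.
Total clockwise load moment = 964.3 N·m.
The cable tension T acts at 2.73 m; only its component perpendicular to the rod, T sinθ, produces torque. sin 33.2° = 0.5476.
Balancing moments: T × 2.73 × 0.5476 = 964.3, giving T = 964.3 / 1.495 = 645 N.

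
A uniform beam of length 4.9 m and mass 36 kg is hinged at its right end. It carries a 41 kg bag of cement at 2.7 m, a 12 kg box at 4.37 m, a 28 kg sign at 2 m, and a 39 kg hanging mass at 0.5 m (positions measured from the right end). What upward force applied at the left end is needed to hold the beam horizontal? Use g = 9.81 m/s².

F ≈ 654 N

Take moments about the right end.
Beam weight: 36 × 9.81 = 353.2 N down at 2.45 m → arm 2.45 m, τ = 353.2 × 2.45 = 865.3 N·m counterclockwise.
Bag of cement: 41 × 9.81 = 402.2 N down at 2.7 m → arm 2.7 m, τ = 402.2 × 2.7 = 1086 N·m counterclockwise.
Box: 12 × 9.81 = 117.7 N down at 4.37 m → arm 4.37 m, τ = 117.7 × 4.37 = 514.3 N·m counterclockwise.
Sign: 28 × 9.81 = 274.7 N down at 2 m → arm 2 m, τ = 274.7 × 2 = 549.4 N·m counterclockwise.
Hanging mass: 39 × 9.81 = 382.6 N down at 0.5 m → arm 0.5 m, τ = 382.6 × 0.5 = 191.3 N·m counterclockwise.
Net moment of the loads = 3206 N·m counterclockwise.
The upward force F acts at the left end, arm 4.9 m, giving F × 4.9 clockwise.
For rotational equilibrium, F × 4.9 = 3206, so F = 3206 / 4.9 = 654 N.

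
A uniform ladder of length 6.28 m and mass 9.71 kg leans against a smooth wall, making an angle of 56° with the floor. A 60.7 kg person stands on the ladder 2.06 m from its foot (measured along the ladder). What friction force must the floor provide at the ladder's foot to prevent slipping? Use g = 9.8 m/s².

Taking torques about the foot of the ladder:
Ladder weight 9.71×9.8 = 95.16 N acts at 3.14 m along the ladder; its horizontal arm is 3.14·cos56° = 1.756 m → τ = 167.1 N·m clockwise.
Person: 60.7×9.8 = 594.9 N at 2.06 m → arm 1.152 m → τ = 685.3 N·m clockwise.
Wall normal N acts horizontally at the top; its moment arm is the height L sinθ = 6.28·sin56° = 5.206 m, counterclockwise.
Στ = 0 ⇒ N × 5.206 = 852.4 ⇒ N = 164 N.
ΣFx = 0: friction at the foot balances the wall's push, so f = N_wall = 164 N.

f ≈ 164 N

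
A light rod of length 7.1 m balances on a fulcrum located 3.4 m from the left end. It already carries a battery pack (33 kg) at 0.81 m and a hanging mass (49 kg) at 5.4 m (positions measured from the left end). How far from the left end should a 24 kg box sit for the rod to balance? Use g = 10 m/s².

Take moments about the fulcrum (at 3.4 m from the left end).
Battery pack: 33 × 10 = 330 N down at 0.81 m → arm 2.59 m, τ = 330 × 2.59 = 854.7 N·m counterclockwise.
Hanging mass: 49 × 10 = 490 N down at 5.4 m → arm 2 m, τ = 490 × 2 = 980 N·m clockwise.
Net moment of existing loads = 125.3 N·m clockwise.
The box weighs 24 × 10 = 240 N and must supply an equal counterclockwise moment, so its lever arm about the fulcrum is 125.3 / 240 = 0.522 m.
That puts it at 3.4 − 0.522 = 2.88 m from the left end.

x ≈ 2.88 m from the left end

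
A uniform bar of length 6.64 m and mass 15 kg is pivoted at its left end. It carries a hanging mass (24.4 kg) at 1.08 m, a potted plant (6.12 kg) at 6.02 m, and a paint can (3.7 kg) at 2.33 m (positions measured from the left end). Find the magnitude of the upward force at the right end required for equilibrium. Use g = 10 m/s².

Taking torques about the left end:
Beam weight: 15 × 10 = 150 N down at 3.32 m → arm 3.32 m, τ = 150 × 3.32 = 498 N·m clockwise.
Hanging mass: 24.4 × 10 = 244 N down at 1.08 m → arm 1.08 m, τ = 244 × 1.08 = 263.5 N·m clockwise.
Potted plant: 6.12 × 10 = 61.2 N down at 6.02 m → arm 6.02 m, τ = 61.2 × 6.02 = 368.4 N·m clockwise.
Paint can: 3.7 × 10 = 37 N down at 2.33 m → arm 2.33 m, τ = 37 × 2.33 = 86.21 N·m clockwise.
Net moment of the loads = 1216 N·m clockwise.
The upward force F acts at the right end, arm 6.64 m, giving F × 6.64 counterclockwise.
Στ = 0 ⇒ F × 6.64 = 1216 ⇒ F = 1216 / 6.64 = 183 N.

F ≈ 183 N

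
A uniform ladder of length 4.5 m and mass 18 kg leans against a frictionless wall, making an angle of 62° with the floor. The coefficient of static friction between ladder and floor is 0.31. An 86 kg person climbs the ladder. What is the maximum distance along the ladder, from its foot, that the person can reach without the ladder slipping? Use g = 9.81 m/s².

d ≈ 2.7 m

Sum moments about the foot of the ladder (the floor normal and friction both act there and drop out).
Ladder weight 18×9.81 = 176.6 N acts at 2.25 m along the ladder; its horizontal arm is 2.25·cos62° = 1.056 m → τ = 186.5 N·m clockwise.
Person weight 86×9.81 = 843.7 N at distance d → arm d·cos62° → τ = 843.7·d·0.4695 clockwise.
Wall normal N at the top has arm L sinθ = 3.973 m counterclockwise, so Στ = 0 gives N·3.973 = 186.5 + 396.1·d.
ΣFy = 0 ⇒ N_floor = 1020 N, so the maximum friction is μ_s·N_floor = 0.31×1020 = 316.2 N. ΣFx = 0 ⇒ N_wall = f, so at the slipping point N = 316.2 N.
Substituting: 316.2×3.973 = 186.5 + 396.1·d ⇒ d = (1256 − 186.5) / 396.1 = 2.7 m.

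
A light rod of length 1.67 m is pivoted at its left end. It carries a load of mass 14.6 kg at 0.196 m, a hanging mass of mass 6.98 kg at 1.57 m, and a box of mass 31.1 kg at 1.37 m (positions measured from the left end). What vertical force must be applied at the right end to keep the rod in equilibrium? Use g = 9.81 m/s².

About the left end:
Load: 14.6 × 9.81 = 143.2 N down at 0.196 m → arm 0.196 m, τ = 143.2 × 0.196 = 28.07 N·m clockwise.
Hanging mass: 6.98 × 9.81 = 68.47 N down at 1.57 m → arm 1.57 m, τ = 68.47 × 1.57 = 107.5 N·m clockwise.
Box: 31.1 × 9.81 = 305.1 N down at 1.37 m → arm 1.37 m, τ = 305.1 × 1.37 = 418 N·m clockwise.
Net moment of the loads = 553.6 N·m clockwise.
The upward force F acts at the right end, arm 1.67 m, giving F × 1.67 counterclockwise.
Στ = 0 ⇒ F × 1.67 = 553.6 ⇒ F = 553.6 / 1.67 = 331 N.

F ≈ 331 N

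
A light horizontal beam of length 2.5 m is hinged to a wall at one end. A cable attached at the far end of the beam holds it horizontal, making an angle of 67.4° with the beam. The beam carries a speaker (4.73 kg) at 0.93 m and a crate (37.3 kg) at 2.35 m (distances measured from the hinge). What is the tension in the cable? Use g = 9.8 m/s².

T ≈ 391 N

Take moments about the hinge.
Speaker: 4.73 × 9.8 = 46.35 N down at 0.93 m → arm 0.93 m, τ = 46.35 × 0.93 = 43.11 N·m clockwise.
Crate: 37.3 × 9.8 = 365.5 N down at 2.35 m → arm 2.35 m, τ = 365.5 × 2.35 = 858.9 N·m clockwise.
Total clockwise load moment = 902 N·m.
The cable tension T acts at 2.5 m; only its component perpendicular to the beam, T sinθ, produces torque. sin 67.4° = 0.9232.
Στ = 0 ⇒ T × 2.5 × 0.9232 = 902 ⇒ T = 902 / 2.308 = 391 N.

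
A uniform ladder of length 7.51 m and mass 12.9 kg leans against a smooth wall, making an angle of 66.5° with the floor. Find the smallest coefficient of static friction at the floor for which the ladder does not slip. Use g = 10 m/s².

μ_min ≈ 0.217

Choose the foot of the ladder as the axis so the floor normal and friction both act there and drop out.
Ladder weight 12.9×10 = 129 N acts at 3.755 m along the ladder; its horizontal arm is 3.755·cos66.5° = 1.497 m → τ = 193.1 N·m clockwise.
Wall normal N acts horizontally at the top; its moment arm is the height L sinθ = 7.51·sin66.5° = 6.887 m, counterclockwise.
Στ = 0 ⇒ N × 6.887 = 193.1 ⇒ N = 28.04 N.
ΣFx = 0 ⇒ f = N_wall = 28.04 N. ΣFy = 0 ⇒ N_floor = 129 N.
μ_min = f / N_floor = 28.04 / 129 = 0.217.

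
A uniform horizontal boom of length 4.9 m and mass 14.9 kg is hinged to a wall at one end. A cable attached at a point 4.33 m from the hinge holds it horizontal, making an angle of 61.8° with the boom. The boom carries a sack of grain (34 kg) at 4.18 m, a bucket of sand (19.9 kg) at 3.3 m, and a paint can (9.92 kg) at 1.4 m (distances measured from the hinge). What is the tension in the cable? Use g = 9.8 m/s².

T ≈ 663 N

Sum moments about the hinge (the unknown hinge reaction has zero arm there).
Beam weight: 14.9 × 9.8 = 146 N down at 2.45 m → arm 2.45 m, τ = 146 × 2.45 = 357.7 N·m clockwise.
Sack of grain: 34 × 9.8 = 333.2 N down at 4.18 m → arm 4.18 m, τ = 333.2 × 4.18 = 1393 N·m clockwise.
Bucket of sand: 19.9 × 9.8 = 195 N down at 3.3 m → arm 3.3 m, τ = 195 × 3.3 = 643.5 N·m clockwise.
Paint can: 9.92 × 9.8 = 97.22 N down at 1.4 m → arm 1.4 m, τ = 97.22 × 1.4 = 136.1 N·m clockwise.
Total clockwise load moment = 2530 N·m.
The cable tension T acts at 4.33 m; only its component perpendicular to the boom, T sinθ, produces torque. sin 61.8° = 0.8813.
For rotational equilibrium, T × 4.33 × 0.8813 = 2530, so T = 2530 / 3.816 = 663 N.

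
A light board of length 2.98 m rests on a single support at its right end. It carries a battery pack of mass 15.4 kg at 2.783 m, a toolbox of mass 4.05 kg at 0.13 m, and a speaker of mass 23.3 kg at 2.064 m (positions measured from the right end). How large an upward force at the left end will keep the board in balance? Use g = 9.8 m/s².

Sum moments about the right end (the unknown pivot reaction has zero arm there).
Battery pack: 15.4 × 9.8 = 150.9 N down at 2.783 m → arm 2.783 m, τ = 150.9 × 2.783 = 420 N·m counterclockwise.
Toolbox: 4.05 × 9.8 = 39.69 N down at 0.13 m → arm 0.13 m, τ = 39.69 × 0.13 = 5.16 N·m counterclockwise.
Speaker: 23.3 × 9.8 = 228.3 N down at 2.064 m → arm 2.064 m, τ = 228.3 × 2.064 = 471.2 N·m counterclockwise.
Net moment of the loads = 896.4 N·m counterclockwise.
The upward force F acts at the left end, arm 2.98 m, giving F × 2.98 clockwise.
Balancing moments: F × 2.98 = 896.4, giving F = 896.4 / 2.98 = 301 N.

F ≈ 301 N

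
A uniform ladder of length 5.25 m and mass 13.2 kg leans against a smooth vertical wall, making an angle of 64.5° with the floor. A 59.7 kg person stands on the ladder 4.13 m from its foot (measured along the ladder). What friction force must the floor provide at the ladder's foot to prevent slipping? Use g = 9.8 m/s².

Taking torques about the foot of the ladder:
Ladder weight 13.2×9.8 = 129.4 N acts at 2.625 m along the ladder; its horizontal arm is 2.625·cos64.5° = 1.13 m → τ = 146.2 N·m clockwise.
Person: 59.7×9.8 = 585.1 N at 4.13 m → arm 1.778 m → τ = 1040 N·m clockwise.
Wall normal N acts horizontally at the top; its moment arm is the height L sinθ = 5.25·sin64.5° = 4.739 m, counterclockwise.
Στ = 0 ⇒ N × 4.739 = 1186 ⇒ N = 250 N.
ΣFx = 0: friction at the foot balances the wall's push, so f = N_wall = 250 N.

f ≈ 250 N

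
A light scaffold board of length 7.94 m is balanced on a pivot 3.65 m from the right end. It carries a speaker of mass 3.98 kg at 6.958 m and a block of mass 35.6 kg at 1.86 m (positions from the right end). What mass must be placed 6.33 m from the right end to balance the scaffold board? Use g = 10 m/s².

About the pivot (at 3.65 m from the right end):
Speaker: 3.98 × 10 = 39.8 N down at 6.958 m → arm 3.308 m, τ = 39.8 × 3.308 = 131.7 N·m counterclockwise.
Block: 35.6 × 10 = 356 N down at 1.86 m → arm 1.79 m, τ = 356 × 1.79 = 637.2 N·m clockwise.
Net moment of known loads = 505.5 N·m clockwise.
An unknown mass m at 6.33 m has arm 2.68 m; its moment is m·g·2.68 counterclockwise.
Balancing moments: m × 10 × 2.68 = 505.5, giving m = 505.5 / (10 × 2.68) = 18.9 kg.

m ≈ 18.9 kg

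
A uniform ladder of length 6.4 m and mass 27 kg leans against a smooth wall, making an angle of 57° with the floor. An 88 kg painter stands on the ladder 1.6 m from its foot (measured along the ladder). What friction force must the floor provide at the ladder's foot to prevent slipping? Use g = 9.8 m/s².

f ≈ 226 N

Sum moments about the foot of the ladder (the floor normal and friction both act there and drop out).
Ladder weight 27×9.8 = 264.6 N acts at 3.2 m along the ladder; its horizontal arm is 3.2·cos57° = 1.743 m → τ = 461.2 N·m clockwise.
Painter: 88×9.8 = 862.4 N at 1.6 m → arm 0.8714 m → τ = 751.5 N·m clockwise.
Wall normal N acts horizontally at the top; its moment arm is the height L sinθ = 6.4·sin57° = 5.367 m, counterclockwise.
Στ = 0 ⇒ N × 5.367 = 1213 ⇒ N = 226 N.
ΣFx = 0: friction at the foot balances the wall's push, so f = N_wall = 226 N.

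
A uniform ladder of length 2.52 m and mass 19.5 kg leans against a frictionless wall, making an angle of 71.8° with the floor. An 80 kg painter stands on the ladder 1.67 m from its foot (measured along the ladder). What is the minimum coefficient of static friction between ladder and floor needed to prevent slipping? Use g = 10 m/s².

μ_min ≈ 0.207

Choose the foot of the ladder as the axis so the floor normal and friction both act there and drop out.
Ladder weight 19.5×10 = 195 N acts at 1.26 m along the ladder; its horizontal arm is 1.26·cos71.8° = 0.3935 m → τ = 76.73 N·m clockwise.
Painter: 80×10 = 800 N at 1.67 m → arm 0.5216 m → τ = 417.3 N·m clockwise.
Wall normal N acts horizontally at the top; its moment arm is the height L sinθ = 2.52·sin71.8° = 2.394 m, counterclockwise.
Balancing moments: N × 2.394 = 494, giving N = 206.3 N.
ΣFx = 0 ⇒ f = N_wall = 206.3 N. ΣFy = 0 ⇒ N_floor = 995 N.
μ_min = f / N_floor = 206.3 / 995 = 0.207.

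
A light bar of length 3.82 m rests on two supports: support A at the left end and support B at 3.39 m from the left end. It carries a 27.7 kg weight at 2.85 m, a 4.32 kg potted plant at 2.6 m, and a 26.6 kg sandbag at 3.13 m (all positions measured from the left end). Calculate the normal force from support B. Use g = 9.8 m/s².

R_B ≈ 501 N

Choose support A as the axis so its reaction then has zero moment arm.
Weight: 27.7 × 9.8 = 271.5 N down at 2.85 m → arm 2.85 m, τ = 271.5 × 2.85 = 773.8 N·m clockwise.
Potted plant: 4.32 × 9.8 = 42.34 N down at 2.6 m → arm 2.6 m, τ = 42.34 × 2.6 = 110.1 N·m clockwise.
Sandbag: 26.6 × 9.8 = 260.7 N down at 3.13 m → arm 3.13 m, τ = 260.7 × 3.13 = 816 N·m clockwise.
Net load moment about support A = 1700 N·m clockwise.
Reaction R at support B is upward at 3.39 m, arm 3.39 m → moment R × 3.39 counterclockwise.
Balancing moments: R × 3.39 = 1700, giving R = 501 N.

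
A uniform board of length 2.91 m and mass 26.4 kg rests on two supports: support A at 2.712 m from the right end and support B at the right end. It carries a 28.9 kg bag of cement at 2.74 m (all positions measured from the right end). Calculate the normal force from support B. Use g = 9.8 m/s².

R_B ≈ 117 N

About support A:
Beam weight: 26.4 × 9.8 = 258.7 N down at 1.455 m → arm 1.257 m, τ = 258.7 × 1.257 = 325.2 N·m clockwise.
Bag of cement: 28.9 × 9.8 = 283.2 N down at 2.74 m → arm 0.028 m, τ = 283.2 × 0.028 = 7.93 N·m counterclockwise.
Net load moment about support A = 317.3 N·m clockwise.
Reaction R at support B is upward at 0 m, arm 2.712 m → moment R × 2.712 counterclockwise.
Setting net torque to zero: R × 2.712 = 317.3 → R = 117 N.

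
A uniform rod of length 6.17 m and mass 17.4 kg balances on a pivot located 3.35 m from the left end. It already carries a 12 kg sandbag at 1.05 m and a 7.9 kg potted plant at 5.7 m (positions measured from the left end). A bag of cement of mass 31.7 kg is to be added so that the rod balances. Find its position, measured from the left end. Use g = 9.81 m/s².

Sum moments about the pivot (at 3.35 m from the left end) (the support reaction has zero arm there).
Beam weight: 17.4 × 9.81 = 170.7 N down at 3.085 m → arm 0.265 m, τ = 170.7 × 0.265 = 45.24 N·m counterclockwise.
Sandbag: 12 × 9.81 = 117.7 N down at 1.05 m → arm 2.3 m, τ = 117.7 × 2.3 = 270.7 N·m counterclockwise.
Potted plant: 7.9 × 9.81 = 77.5 N down at 5.7 m → arm 2.35 m, τ = 77.5 × 2.35 = 182.1 N·m clockwise.
Net moment of existing loads = 133.8 N·m counterclockwise.
The bag of cement weighs 31.7 × 9.81 = 311 N and must supply an equal clockwise moment, so its lever arm about the pivot is 133.8 / 311 = 0.43 m.
That puts it at 3.35 + 0.43 = 3.78 m from the left end.

x ≈ 3.78 m from the left end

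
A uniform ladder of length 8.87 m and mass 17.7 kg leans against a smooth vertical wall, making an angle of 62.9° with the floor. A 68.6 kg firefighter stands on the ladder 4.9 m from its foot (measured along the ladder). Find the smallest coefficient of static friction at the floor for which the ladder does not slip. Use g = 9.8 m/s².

Taking torques about the foot of the ladder:
Ladder weight 17.7×9.8 = 173.5 N acts at 4.435 m along the ladder; its horizontal arm is 4.435·cos62.9° = 2.02 m → τ = 350.5 N·m clockwise.
Firefighter: 68.6×9.8 = 672.3 N at 4.9 m → arm 2.232 m → τ = 1501 N·m clockwise.
Wall normal N acts horizontally at the top; its moment arm is the height L sinθ = 8.87·sin62.9° = 7.896 m, counterclockwise.
For rotational equilibrium, N × 7.896 = 1852, so N = 234.5 N.
ΣFx = 0 ⇒ f = N_wall = 234.5 N. ΣFy = 0 ⇒ N_floor = 845.8 N.
μ_min = f / N_floor = 234.5 / 845.8 = 0.277.

μ_min ≈ 0.277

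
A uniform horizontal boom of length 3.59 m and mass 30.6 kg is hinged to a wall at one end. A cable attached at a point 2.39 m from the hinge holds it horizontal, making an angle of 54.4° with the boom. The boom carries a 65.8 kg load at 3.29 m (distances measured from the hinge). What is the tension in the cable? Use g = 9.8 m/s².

Take moments about the hinge.
Beam weight: 30.6 × 9.8 = 299.9 N down at 1.795 m → arm 1.795 m, τ = 299.9 × 1.795 = 538.3 N·m clockwise.
Load: 65.8 × 9.8 = 644.8 N down at 3.29 m → arm 3.29 m, τ = 644.8 × 3.29 = 2121 N·m clockwise.
Total clockwise load moment = 2659 N·m.
The cable tension T acts at 2.39 m; only its component perpendicular to the boom, T sinθ, produces torque. sin 54.4° = 0.8131.
For rotational equilibrium, T × 2.39 × 0.8131 = 2659, so T = 2659 / 1.943 = 1370 N.

T ≈ 1370 N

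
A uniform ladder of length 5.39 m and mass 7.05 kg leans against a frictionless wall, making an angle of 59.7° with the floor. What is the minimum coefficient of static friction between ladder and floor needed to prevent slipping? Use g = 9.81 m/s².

μ_min ≈ 0.292

Taking torques about the foot of the ladder:
Ladder weight 7.05×9.81 = 69.16 N acts at 2.695 m along the ladder; its horizontal arm is 2.695·cos59.7° = 1.36 m → τ = 94.06 N·m clockwise.
Wall normal N acts horizontally at the top; its moment arm is the height L sinθ = 5.39·sin59.7° = 4.654 m, counterclockwise.
Balancing moments: N × 4.654 = 94.06, giving N = 20.21 N.
ΣFx = 0 ⇒ f = N_wall = 20.21 N. ΣFy = 0 ⇒ N_floor = 69.16 N.
μ_min = f / N_floor = 20.21 / 69.16 = 0.292.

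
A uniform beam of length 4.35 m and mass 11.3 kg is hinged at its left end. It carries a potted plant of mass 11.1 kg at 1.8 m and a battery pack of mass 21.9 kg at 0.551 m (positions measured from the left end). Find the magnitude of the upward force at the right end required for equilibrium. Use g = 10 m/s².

Sum moments about the left end (the unknown pivot reaction has zero arm there).
Beam weight: 11.3 × 10 = 113 N down at 2.175 m → arm 2.175 m, τ = 113 × 2.175 = 245.8 N·m clockwise.
Potted plant: 11.1 × 10 = 111 N down at 1.8 m → arm 1.8 m, τ = 111 × 1.8 = 199.8 N·m clockwise.
Battery pack: 21.9 × 10 = 219 N down at 0.551 m → arm 0.551 m, τ = 219 × 0.551 = 120.7 N·m clockwise.
Net moment of the loads = 566.3 N·m clockwise.
The upward force F acts at the right end, arm 4.35 m, giving F × 4.35 counterclockwise.
Στ = 0 ⇒ F × 4.35 = 566.3 ⇒ F = 566.3 / 4.35 = 130 N.

F ≈ 130 N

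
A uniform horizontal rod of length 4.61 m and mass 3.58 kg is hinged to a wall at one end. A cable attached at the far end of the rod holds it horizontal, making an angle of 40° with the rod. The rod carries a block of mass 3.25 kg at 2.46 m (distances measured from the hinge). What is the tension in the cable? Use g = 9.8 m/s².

Choose the hinge as the axis so the unknown hinge reaction has zero arm there.
Beam weight: 3.58 × 9.8 = 35.08 N down at 2.305 m → arm 2.305 m, τ = 35.08 × 2.305 = 80.86 N·m clockwise.
Block: 3.25 × 9.8 = 31.85 N down at 2.46 m → arm 2.46 m, τ = 31.85 × 2.46 = 78.35 N·m clockwise.
Total clockwise load moment = 159.2 N·m.
The cable tension T acts at 4.61 m; only its component perpendicular to the rod, T sinθ, produces torque. sin 40° = 0.6428.
Setting net torque to zero: T × 4.61 × 0.6428 = 159.2 → T = 159.2 / 2.963 = 53.7 N.

T ≈ 53.7 N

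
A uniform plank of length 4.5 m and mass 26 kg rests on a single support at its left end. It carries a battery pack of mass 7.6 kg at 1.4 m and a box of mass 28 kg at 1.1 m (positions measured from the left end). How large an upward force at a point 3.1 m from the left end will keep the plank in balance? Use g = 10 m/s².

F ≈ 322 N

About the left end:
Beam weight: 26 × 10 = 260 N down at 2.25 m → arm 2.25 m, τ = 260 × 2.25 = 585 N·m clockwise.
Battery pack: 7.6 × 10 = 76 N down at 1.4 m → arm 1.4 m, τ = 76 × 1.4 = 106.4 N·m clockwise.
Box: 28 × 10 = 280 N down at 1.1 m → arm 1.1 m, τ = 280 × 1.1 = 308 N·m clockwise.
Net moment of the loads = 999.4 N·m clockwise.
The upward force F acts at a point 3.1 m from the left end, arm 3.1 m, giving F × 3.1 counterclockwise.
For rotational equilibrium, F × 3.1 = 999.4, so F = 999.4 / 3.1 = 322 N.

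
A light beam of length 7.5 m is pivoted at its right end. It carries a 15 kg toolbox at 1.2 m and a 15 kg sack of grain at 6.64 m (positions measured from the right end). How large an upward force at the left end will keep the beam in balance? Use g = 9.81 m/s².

F ≈ 154 N

Taking torques about the right end:
Toolbox: 15 × 9.81 = 147.2 N down at 1.2 m → arm 1.2 m, τ = 147.2 × 1.2 = 176.6 N·m counterclockwise.
Sack of grain: 15 × 9.81 = 147.2 N down at 6.64 m → arm 6.64 m, τ = 147.2 × 6.64 = 977.4 N·m counterclockwise.
Net moment of the loads = 1154 N·m counterclockwise.
The upward force F acts at the left end, arm 7.5 m, giving F × 7.5 clockwise.
Στ = 0 ⇒ F × 7.5 = 1154 ⇒ F = 1154 / 7.5 = 154 N.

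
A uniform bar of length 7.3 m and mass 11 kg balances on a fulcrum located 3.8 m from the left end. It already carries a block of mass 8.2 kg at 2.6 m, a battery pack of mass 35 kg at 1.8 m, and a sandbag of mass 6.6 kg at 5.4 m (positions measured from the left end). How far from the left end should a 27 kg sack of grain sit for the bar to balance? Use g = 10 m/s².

Taking torques about the fulcrum (at 3.8 m from the left end):
Beam weight: 11 × 10 = 110 N down at 3.65 m → arm 0.15 m, τ = 110 × 0.15 = 16.5 N·m counterclockwise.
Block: 8.2 × 10 = 82 N down at 2.6 m → arm 1.2 m, τ = 82 × 1.2 = 98.4 N·m counterclockwise.
Battery pack: 35 × 10 = 350 N down at 1.8 m → arm 2 m, τ = 350 × 2 = 700 N·m counterclockwise.
Sandbag: 6.6 × 10 = 66 N down at 5.4 m → arm 1.6 m, τ = 66 × 1.6 = 105.6 N·m clockwise.
Net moment of existing loads = 709.3 N·m counterclockwise.
The sack of grain weighs 27 × 10 = 270 N and must supply an equal clockwise moment, so its lever arm about the fulcrum is 709.3 / 270 = 2.63 m.
That puts it at 3.8 + 2.63 = 6.43 m from the left end.

x ≈ 6.43 m from the left end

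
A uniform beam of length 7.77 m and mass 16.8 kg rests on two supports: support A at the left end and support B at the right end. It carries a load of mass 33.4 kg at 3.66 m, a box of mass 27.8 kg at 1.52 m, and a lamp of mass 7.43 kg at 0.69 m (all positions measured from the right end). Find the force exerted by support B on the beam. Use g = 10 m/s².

Taking torques about support A:
Beam weight: 16.8 × 10 = 168 N down at 3.885 m → arm 3.885 m, τ = 168 × 3.885 = 652.7 N·m clockwise.
Load: 33.4 × 10 = 334 N down at 3.66 m → arm 4.11 m, τ = 334 × 4.11 = 1373 N·m clockwise.
Box: 27.8 × 10 = 278 N down at 1.52 m → arm 6.25 m, τ = 278 × 6.25 = 1738 N·m clockwise.
Lamp: 7.43 × 10 = 74.3 N down at 0.69 m → arm 7.08 m, τ = 74.3 × 7.08 = 526 N·m clockwise.
Net load moment about support A = 4290 N·m clockwise.
Reaction R at support B is upward at 0 m, arm 7.77 m → moment R × 7.77 counterclockwise.
Στ = 0 ⇒ R × 7.77 = 4290 ⇒ R = 552 N.

R_B ≈ 552 N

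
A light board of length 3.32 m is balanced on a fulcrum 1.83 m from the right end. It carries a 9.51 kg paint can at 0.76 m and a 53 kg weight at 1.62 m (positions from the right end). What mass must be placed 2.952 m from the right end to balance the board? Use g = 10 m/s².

m ≈ 19 kg

Sum moments about the fulcrum (at 1.83 m from the right end) (the support reaction has zero arm there).
Paint can: 9.51 × 10 = 95.1 N down at 0.76 m → arm 1.07 m, τ = 95.1 × 1.07 = 101.8 N·m clockwise.
Weight: 53 × 10 = 530 N down at 1.62 m → arm 0.21 m, τ = 530 × 0.21 = 111.3 N·m clockwise.
Net moment of known loads = 213.1 N·m clockwise.
An unknown mass m at 2.952 m has arm 1.122 m; its moment is m·g·1.122 counterclockwise.
Balancing moments: m × 10 × 1.122 = 213.1, giving m = 213.1 / (10 × 1.122) = 19 kg.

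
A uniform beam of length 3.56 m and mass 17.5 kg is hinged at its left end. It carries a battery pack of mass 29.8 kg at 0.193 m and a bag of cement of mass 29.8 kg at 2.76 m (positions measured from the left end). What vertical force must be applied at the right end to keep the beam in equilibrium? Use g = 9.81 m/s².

About the left end:
Beam weight: 17.5 × 9.81 = 171.7 N down at 1.78 m → arm 1.78 m, τ = 171.7 × 1.78 = 305.6 N·m clockwise.
Battery pack: 29.8 × 9.81 = 292.3 N down at 0.193 m → arm 0.193 m, τ = 292.3 × 0.193 = 56.41 N·m clockwise.
Bag of cement: 29.8 × 9.81 = 292.3 N down at 2.76 m → arm 2.76 m, τ = 292.3 × 2.76 = 806.7 N·m clockwise.
Net moment of the loads = 1169 N·m clockwise.
The upward force F acts at the right end, arm 3.56 m, giving F × 3.56 counterclockwise.
Balancing moments: F × 3.56 = 1169, giving F = 1169 / 3.56 = 328 N.

F ≈ 328 N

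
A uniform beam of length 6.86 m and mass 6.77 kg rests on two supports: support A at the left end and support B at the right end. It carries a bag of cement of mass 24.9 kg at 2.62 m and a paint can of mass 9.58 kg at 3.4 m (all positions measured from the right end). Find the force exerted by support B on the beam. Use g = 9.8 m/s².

Choose support A as the axis so its reaction then has zero moment arm.
Beam weight: 6.77 × 9.8 = 66.35 N down at 3.43 m → arm 3.43 m, τ = 66.35 × 3.43 = 227.6 N·m clockwise.
Bag of cement: 24.9 × 9.8 = 244 N down at 2.62 m → arm 4.24 m, τ = 244 × 4.24 = 1035 N·m clockwise.
Paint can: 9.58 × 9.8 = 93.88 N down at 3.4 m → arm 3.46 m, τ = 93.88 × 3.46 = 324.8 N·m clockwise.
Net load moment about support A = 1587 N·m clockwise.
Reaction R at support B is upward at 0 m, arm 6.86 m → moment R × 6.86 counterclockwise.
Setting net torque to zero: R × 6.86 = 1587 → R = 231 N.

R_B ≈ 231 N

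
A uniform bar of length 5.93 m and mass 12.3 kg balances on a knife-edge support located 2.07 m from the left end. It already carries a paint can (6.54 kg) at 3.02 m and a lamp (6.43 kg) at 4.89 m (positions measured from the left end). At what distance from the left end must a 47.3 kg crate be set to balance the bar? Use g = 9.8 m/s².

Taking torques about the knife-edge support (at 2.07 m from the left end):
Beam weight: 12.3 × 9.8 = 120.5 N down at 2.965 m → arm 0.895 m, τ = 120.5 × 0.895 = 107.8 N·m clockwise.
Paint can: 6.54 × 9.8 = 64.09 N down at 3.02 m → arm 0.95 m, τ = 64.09 × 0.95 = 60.89 N·m clockwise.
Lamp: 6.43 × 9.8 = 63.01 N down at 4.89 m → arm 2.82 m, τ = 63.01 × 2.82 = 177.7 N·m clockwise.
Net moment of existing loads = 346.4 N·m clockwise.
The crate weighs 47.3 × 9.8 = 463.5 N and must supply an equal counterclockwise moment, so its lever arm about the knife-edge support is 346.4 / 463.5 = 0.747 m.
That puts it at 2.07 − 0.747 = 1.32 m from the left end.

x ≈ 1.32 m from the left end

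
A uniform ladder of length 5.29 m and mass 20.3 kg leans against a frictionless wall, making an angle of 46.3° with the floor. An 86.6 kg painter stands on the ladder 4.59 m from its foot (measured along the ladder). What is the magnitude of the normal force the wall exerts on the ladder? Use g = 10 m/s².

Choose the foot of the ladder as the axis so the floor normal and friction both act there and drop out.
Ladder weight 20.3×10 = 203 N acts at 2.645 m along the ladder; its horizontal arm is 2.645·cos46.3° = 1.827 m → τ = 370.9 N·m clockwise.
Painter: 86.6×10 = 866 N at 4.59 m → arm 3.171 m → τ = 2746 N·m clockwise.
Wall normal N acts horizontally at the top; its moment arm is the height L sinθ = 5.29·sin46.3° = 3.824 m, counterclockwise.
Στ = 0 ⇒ N × 3.824 = 3117 ⇒ N = 815 N.

N_wall ≈ 815 N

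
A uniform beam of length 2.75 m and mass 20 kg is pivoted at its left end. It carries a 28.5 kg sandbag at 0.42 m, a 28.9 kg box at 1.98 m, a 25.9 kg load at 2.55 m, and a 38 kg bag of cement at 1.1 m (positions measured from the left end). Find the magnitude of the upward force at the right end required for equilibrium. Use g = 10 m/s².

F ≈ 744 N

Taking torques about the left end:
Beam weight: 20 × 10 = 200 N down at 1.375 m → arm 1.375 m, τ = 200 × 1.375 = 275 N·m clockwise.
Sandbag: 28.5 × 10 = 285 N down at 0.42 m → arm 0.42 m, τ = 285 × 0.42 = 119.7 N·m clockwise.
Box: 28.9 × 10 = 289 N down at 1.98 m → arm 1.98 m, τ = 289 × 1.98 = 572.2 N·m clockwise.
Load: 25.9 × 10 = 259 N down at 2.55 m → arm 2.55 m, τ = 259 × 2.55 = 660.4 N·m clockwise.
Bag of cement: 38 × 10 = 380 N down at 1.1 m → arm 1.1 m, τ = 380 × 1.1 = 418 N·m clockwise.
Net moment of the loads = 2045 N·m clockwise.
The upward force F acts at the right end, arm 2.75 m, giving F × 2.75 counterclockwise.
Balancing moments: F × 2.75 = 2045, giving F = 2045 / 2.75 = 744 N.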